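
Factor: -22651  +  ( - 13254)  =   - 5^1*43^1*167^1 =- 35905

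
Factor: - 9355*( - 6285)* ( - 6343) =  - 3^1*5^2*419^1*1871^1*6343^1=-372944138025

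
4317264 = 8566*504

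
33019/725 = 45 + 394/725 = 45.54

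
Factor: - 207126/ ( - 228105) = 622/685 = 2^1*5^( - 1)*137^(-1 )*311^1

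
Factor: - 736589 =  - 7^1*105227^1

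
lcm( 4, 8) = 8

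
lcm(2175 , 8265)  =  41325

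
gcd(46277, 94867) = 1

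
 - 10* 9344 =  - 93440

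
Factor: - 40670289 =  - 3^3*11^1*37^1*3701^1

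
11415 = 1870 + 9545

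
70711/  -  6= - 11786  +  5/6 = - 11785.17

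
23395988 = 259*90332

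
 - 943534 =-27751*34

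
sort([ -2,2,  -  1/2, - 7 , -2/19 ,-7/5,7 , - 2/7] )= [ - 7,-2, - 7/5,-1/2,  -  2/7,- 2/19, 2 , 7]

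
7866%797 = 693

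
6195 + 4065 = 10260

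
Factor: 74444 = 2^2*37^1*503^1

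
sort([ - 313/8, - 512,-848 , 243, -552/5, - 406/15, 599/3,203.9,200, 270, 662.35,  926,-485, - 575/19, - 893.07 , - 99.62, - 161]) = [-893.07, - 848, - 512, - 485, - 161, - 552/5, - 99.62, - 313/8,  -  575/19,-406/15,599/3, 200, 203.9, 243,270, 662.35,926]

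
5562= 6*927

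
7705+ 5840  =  13545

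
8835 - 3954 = 4881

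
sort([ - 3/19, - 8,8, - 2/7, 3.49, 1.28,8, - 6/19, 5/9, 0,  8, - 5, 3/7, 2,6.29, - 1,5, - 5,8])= [ - 8, - 5,  -  5, - 1, - 6/19,-2/7, -3/19, 0,  3/7, 5/9, 1.28,2, 3.49,5,6.29 , 8,8,  8,8]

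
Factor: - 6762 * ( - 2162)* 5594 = 2^3*3^1 * 7^2*23^2*47^1 * 2797^1 =81781169736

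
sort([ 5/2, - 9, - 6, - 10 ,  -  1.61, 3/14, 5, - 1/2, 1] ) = [ - 10, -9, - 6,  -  1.61,  -  1/2,  3/14,1,5/2,5]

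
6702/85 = 6702/85 = 78.85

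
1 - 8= - 7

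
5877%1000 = 877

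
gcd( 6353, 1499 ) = 1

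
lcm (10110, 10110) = 10110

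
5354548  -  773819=4580729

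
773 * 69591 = 53793843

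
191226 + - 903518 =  - 712292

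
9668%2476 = 2240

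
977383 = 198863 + 778520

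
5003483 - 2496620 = 2506863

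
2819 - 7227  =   - 4408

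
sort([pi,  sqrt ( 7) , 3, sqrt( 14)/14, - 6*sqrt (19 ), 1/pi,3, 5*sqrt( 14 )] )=[ - 6*sqrt(19 ),sqrt(14 ) /14,1/pi,sqrt (7),3, 3 , pi,5 * sqrt( 14 )] 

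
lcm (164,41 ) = 164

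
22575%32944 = 22575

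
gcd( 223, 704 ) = 1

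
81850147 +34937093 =116787240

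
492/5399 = 492/5399 = 0.09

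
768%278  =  212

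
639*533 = 340587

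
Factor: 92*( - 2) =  - 2^3*23^1 = - 184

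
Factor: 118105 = 5^1*13^1*23^1 * 79^1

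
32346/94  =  344+5/47=344.11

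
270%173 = 97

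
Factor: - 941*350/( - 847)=2^1 * 5^2*11^( - 2)*941^1 = 47050/121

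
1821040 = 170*10712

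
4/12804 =1/3201 =0.00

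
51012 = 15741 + 35271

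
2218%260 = 138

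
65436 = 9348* 7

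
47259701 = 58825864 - 11566163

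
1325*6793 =9000725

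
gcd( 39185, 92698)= 1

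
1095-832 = 263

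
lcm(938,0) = 0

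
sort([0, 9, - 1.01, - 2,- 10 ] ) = [  -  10,-2,-1.01, 0, 9 ]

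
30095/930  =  6019/186=32.36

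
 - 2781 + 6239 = 3458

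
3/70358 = 3/70358 = 0.00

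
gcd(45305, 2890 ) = 85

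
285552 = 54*5288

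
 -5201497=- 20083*259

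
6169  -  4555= 1614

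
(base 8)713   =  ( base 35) D4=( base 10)459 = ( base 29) FO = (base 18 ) 179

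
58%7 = 2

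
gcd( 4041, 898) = 449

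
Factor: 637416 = 2^3 * 3^3*13^1*227^1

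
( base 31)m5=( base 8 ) 1257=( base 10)687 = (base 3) 221110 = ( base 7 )2001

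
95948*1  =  95948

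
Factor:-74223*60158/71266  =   - 2232553617/35633 = - 3^3*7^1 * 13^(-1 )*2741^ (-1) * 2749^1*4297^1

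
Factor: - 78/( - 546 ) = 7^( - 1) = 1/7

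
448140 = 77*5820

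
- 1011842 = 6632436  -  7644278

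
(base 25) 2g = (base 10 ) 66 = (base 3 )2110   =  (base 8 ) 102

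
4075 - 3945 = 130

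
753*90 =67770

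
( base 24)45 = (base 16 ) 65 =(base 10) 101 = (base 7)203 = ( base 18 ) 5b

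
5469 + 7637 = 13106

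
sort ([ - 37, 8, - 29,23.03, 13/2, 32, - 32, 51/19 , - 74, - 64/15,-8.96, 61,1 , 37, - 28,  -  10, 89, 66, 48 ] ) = [  -  74, - 37 ,-32,-29, - 28, - 10, - 8.96, - 64/15,1, 51/19,  13/2, 8, 23.03, 32, 37,48, 61 , 66, 89]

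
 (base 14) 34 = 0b101110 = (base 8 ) 56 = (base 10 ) 46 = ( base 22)22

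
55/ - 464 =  - 1+409/464 = - 0.12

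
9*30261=272349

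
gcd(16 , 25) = 1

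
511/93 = 511/93   =  5.49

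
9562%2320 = 282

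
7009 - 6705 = 304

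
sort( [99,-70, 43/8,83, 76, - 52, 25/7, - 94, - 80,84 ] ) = [ - 94 , - 80,- 70,  -  52, 25/7 , 43/8, 76, 83, 84,99 ]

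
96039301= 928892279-832852978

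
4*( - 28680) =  - 114720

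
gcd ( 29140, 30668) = 4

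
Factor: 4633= 41^1*113^1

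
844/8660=211/2165 =0.10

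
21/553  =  3/79  =  0.04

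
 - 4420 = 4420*( - 1) 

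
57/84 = 19/28 = 0.68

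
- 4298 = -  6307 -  - 2009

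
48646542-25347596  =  23298946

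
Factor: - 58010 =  -2^1*5^1 * 5801^1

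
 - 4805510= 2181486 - 6986996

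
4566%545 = 206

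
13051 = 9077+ 3974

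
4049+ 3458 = 7507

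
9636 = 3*3212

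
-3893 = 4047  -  7940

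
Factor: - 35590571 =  - 17^1*109^1*19207^1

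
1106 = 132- -974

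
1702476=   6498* 262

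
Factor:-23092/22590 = - 2^1 * 3^( - 2)* 5^( -1)*23^1 = - 46/45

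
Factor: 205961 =7^1*29423^1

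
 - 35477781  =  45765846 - 81243627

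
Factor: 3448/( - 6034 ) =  - 4/7 = - 2^2  *7^(  -  1 ) 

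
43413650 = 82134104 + -38720454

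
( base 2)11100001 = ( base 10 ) 225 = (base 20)b5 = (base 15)100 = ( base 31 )78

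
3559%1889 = 1670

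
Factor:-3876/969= - 4 = - 2^2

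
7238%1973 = 1319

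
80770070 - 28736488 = 52033582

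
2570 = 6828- 4258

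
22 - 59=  - 37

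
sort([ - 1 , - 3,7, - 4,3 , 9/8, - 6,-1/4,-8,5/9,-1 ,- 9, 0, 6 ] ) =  [ - 9,-8, - 6,-4, - 3 , - 1, - 1, - 1/4, 0, 5/9,9/8,3,  6, 7 ]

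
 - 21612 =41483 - 63095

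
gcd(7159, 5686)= 1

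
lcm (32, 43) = 1376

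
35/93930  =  7/18786 = 0.00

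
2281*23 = 52463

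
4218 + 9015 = 13233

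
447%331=116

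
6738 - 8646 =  -1908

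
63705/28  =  2275+5/28 = 2275.18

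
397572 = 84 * 4733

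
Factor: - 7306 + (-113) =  - 3^1*2473^1 = - 7419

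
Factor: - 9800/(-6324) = 2^1 *3^( - 1)*5^2*7^2*17^( - 1)*31^ ( - 1) = 2450/1581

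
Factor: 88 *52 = 4576 =2^5  *11^1*13^1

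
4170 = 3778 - -392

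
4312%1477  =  1358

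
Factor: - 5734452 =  - 2^2*3^1*23^1 * 79^1*263^1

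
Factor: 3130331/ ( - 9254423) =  - 673^( - 1)*13751^( - 1 )*3130331^1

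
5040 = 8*630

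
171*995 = 170145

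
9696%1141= 568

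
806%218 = 152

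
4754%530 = 514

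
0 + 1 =1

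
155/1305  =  31/261  =  0.12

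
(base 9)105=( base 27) 35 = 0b1010110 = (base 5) 321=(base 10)86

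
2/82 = 1/41 = 0.02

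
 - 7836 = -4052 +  - 3784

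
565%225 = 115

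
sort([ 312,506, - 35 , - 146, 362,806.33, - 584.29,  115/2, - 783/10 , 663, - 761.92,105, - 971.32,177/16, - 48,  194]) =[ -971.32, - 761.92, - 584.29, - 146,-783/10,-48, - 35,177/16, 115/2,105,194  ,  312, 362, 506,663, 806.33]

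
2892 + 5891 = 8783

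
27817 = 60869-33052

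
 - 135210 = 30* ( - 4507 )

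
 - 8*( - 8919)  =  71352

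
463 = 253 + 210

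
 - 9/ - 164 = 9/164 = 0.05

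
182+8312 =8494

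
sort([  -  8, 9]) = [-8, 9] 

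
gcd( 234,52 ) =26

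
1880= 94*20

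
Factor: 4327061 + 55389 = 4382450 =2^1*5^2*87649^1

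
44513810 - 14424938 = 30088872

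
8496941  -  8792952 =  - 296011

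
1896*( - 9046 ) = - 17151216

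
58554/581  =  58554/581 = 100.78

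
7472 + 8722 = 16194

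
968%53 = 14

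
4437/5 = 887  +  2/5 = 887.40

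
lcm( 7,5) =35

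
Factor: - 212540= - 2^2*5^1*10627^1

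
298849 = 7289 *41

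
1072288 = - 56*( - 19148 ) 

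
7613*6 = 45678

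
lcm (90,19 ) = 1710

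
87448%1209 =400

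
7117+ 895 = 8012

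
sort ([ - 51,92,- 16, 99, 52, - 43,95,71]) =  [ - 51, - 43,- 16, 52, 71,92,95,99 ]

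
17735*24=425640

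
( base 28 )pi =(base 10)718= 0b1011001110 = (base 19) 1if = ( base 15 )32d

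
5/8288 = 5/8288 = 0.00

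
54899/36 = 54899/36  =  1524.97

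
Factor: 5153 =5153^1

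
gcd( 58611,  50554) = 7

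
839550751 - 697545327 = 142005424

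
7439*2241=16670799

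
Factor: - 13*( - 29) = 377 = 13^1*29^1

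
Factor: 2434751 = 11^1*389^1* 569^1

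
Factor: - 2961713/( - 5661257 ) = 7^(-1 )*808751^(  -  1)*2961713^1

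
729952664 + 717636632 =1447589296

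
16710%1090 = 360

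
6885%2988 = 909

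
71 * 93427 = 6633317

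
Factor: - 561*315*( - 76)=13430340 = 2^2 *3^3*5^1*7^1 * 11^1*17^1*19^1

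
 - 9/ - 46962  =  1/5218= 0.00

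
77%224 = 77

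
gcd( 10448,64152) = 8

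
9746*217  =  2114882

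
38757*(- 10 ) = -387570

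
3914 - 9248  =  -5334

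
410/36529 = 410/36529 = 0.01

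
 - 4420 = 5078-9498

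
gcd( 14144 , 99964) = 4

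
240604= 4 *60151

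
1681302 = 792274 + 889028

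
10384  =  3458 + 6926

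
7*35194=246358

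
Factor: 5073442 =2^1*11^1 *230611^1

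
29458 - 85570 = - 56112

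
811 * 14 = 11354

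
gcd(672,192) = 96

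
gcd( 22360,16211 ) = 559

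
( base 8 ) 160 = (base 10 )112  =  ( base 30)3M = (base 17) 6A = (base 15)77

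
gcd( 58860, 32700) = 6540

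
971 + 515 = 1486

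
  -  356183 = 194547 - 550730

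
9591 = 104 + 9487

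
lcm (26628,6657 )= 26628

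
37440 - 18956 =18484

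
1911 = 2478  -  567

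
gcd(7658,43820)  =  14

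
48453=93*521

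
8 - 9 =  - 1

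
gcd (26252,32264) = 4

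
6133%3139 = 2994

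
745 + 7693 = 8438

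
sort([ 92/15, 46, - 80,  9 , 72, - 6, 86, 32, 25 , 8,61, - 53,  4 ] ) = [ - 80, - 53, - 6, 4,  92/15, 8, 9, 25 , 32 , 46,  61, 72, 86 ] 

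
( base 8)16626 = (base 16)1d96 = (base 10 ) 7574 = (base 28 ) 9ie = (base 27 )aae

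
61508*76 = 4674608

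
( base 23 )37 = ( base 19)40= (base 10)76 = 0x4c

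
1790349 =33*54253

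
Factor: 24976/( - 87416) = -2/7 = -2^1*7^(-1)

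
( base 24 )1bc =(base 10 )852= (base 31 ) rf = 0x354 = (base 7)2325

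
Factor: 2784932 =2^2*23^1 *30271^1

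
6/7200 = 1/1200 =0.00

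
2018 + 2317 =4335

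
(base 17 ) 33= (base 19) 2G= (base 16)36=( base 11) 4a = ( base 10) 54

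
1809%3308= 1809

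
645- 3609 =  - 2964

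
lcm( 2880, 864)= 8640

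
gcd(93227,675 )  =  1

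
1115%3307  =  1115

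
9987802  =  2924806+7062996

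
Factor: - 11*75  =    -  3^1 *5^2*11^1 = -825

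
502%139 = 85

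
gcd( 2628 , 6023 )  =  1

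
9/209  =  9/209 = 0.04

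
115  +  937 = 1052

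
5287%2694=2593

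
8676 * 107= 928332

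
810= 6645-5835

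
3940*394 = 1552360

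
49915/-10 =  - 9983/2 = - 4991.50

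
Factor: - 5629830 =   -  2^1*3^1*5^1*187661^1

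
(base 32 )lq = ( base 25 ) 12N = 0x2BA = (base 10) 698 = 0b1010111010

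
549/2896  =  549/2896 = 0.19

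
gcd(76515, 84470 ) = 5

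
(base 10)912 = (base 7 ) 2442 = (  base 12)640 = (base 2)1110010000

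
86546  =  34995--51551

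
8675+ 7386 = 16061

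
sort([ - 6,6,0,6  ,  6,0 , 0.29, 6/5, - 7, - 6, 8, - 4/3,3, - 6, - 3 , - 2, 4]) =[ - 7,-6,-6, - 6, - 3, - 2, - 4/3,0,0, 0.29,6/5,3,4,6,6, 6,  8 ] 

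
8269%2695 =184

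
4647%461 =37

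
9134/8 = 4567/4 = 1141.75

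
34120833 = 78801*433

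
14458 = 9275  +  5183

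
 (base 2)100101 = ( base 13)2B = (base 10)37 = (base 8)45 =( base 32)15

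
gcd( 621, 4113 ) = 9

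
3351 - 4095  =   - 744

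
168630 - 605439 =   -  436809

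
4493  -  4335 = 158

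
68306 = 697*98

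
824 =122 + 702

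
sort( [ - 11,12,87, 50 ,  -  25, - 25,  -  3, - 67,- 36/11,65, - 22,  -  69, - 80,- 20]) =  [ - 80, - 69, - 67, - 25, - 25,-22, - 20, - 11, - 36/11, - 3,12, 50, 65, 87 ]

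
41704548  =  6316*6603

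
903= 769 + 134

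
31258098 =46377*674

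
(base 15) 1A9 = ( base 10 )384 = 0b110000000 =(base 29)d7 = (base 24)G0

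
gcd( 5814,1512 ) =18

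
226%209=17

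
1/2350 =1/2350 = 0.00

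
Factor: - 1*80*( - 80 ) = 2^8*5^2 = 6400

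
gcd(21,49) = 7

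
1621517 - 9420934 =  - 7799417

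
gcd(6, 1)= 1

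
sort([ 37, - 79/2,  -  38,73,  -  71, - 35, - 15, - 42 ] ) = [- 71, - 42,  -  79/2, - 38 , - 35, - 15, 37,73 ] 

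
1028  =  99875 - 98847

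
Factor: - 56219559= - 3^1*11^1 * 509^1 * 3347^1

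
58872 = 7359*8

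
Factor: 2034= 2^1*3^2*113^1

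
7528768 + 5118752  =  12647520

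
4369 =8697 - 4328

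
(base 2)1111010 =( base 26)4I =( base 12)a2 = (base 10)122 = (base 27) 4E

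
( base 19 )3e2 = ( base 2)10101000111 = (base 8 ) 2507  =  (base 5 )20401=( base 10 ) 1351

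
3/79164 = 1/26388  =  0.00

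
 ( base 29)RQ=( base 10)809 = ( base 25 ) 179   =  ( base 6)3425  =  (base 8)1451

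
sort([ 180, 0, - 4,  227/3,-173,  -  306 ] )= [ - 306 , - 173, - 4 , 0, 227/3,180 ] 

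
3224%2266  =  958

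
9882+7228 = 17110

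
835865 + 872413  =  1708278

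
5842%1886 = 184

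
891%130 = 111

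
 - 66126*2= - 132252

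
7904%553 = 162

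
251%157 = 94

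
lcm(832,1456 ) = 5824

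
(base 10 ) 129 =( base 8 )201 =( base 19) 6f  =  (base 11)108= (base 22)5j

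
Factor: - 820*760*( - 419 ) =2^5*5^2 * 19^1*41^1 * 419^1  =  261120800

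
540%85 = 30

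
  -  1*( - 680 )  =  680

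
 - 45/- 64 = 45/64 = 0.70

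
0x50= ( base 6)212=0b1010000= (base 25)35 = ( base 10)80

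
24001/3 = 8000 + 1/3 = 8000.33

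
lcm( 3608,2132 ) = 46904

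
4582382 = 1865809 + 2716573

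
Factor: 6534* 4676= 30552984 =2^3*3^3 *7^1*11^2*167^1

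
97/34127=97/34127 = 0.00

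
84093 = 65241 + 18852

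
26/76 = 13/38 = 0.34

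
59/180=59/180 = 0.33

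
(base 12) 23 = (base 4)123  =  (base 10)27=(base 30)R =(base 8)33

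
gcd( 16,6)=2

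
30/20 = 3/2= 1.50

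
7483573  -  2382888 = 5100685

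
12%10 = 2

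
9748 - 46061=-36313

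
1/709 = 1/709  =  0.00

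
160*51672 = 8267520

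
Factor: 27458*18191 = 2^1*13729^1*  18191^1= 499488478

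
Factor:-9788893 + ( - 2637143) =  - 12426036 = - 2^2*3^1*  7^1*  29^1 * 5101^1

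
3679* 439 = 1615081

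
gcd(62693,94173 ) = 1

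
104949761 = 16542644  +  88407117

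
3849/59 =3849/59 = 65.24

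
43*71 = 3053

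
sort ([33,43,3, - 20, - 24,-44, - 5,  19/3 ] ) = [ - 44  , - 24, - 20, - 5, 3, 19/3, 33,43] 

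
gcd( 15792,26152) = 56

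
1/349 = 1/349 = 0.00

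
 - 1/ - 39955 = 1/39955 = 0.00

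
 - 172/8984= - 43/2246 = - 0.02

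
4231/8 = 4231/8  =  528.88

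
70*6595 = 461650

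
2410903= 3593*671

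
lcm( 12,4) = 12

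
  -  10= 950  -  960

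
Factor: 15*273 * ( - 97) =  - 3^2*5^1 * 7^1*13^1*97^1 =- 397215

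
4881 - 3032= 1849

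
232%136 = 96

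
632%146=48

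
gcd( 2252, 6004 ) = 4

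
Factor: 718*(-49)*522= - 2^2*3^2 *7^2*29^1*359^1=   - 18365004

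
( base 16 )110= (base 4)10100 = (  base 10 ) 272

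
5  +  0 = 5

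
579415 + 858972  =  1438387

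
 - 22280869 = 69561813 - 91842682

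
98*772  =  75656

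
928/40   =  116/5 = 23.20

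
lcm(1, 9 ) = 9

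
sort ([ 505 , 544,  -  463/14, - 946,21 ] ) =[  -  946, - 463/14,21,  505,544] 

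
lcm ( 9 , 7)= 63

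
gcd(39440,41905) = 2465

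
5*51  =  255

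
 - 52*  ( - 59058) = 3071016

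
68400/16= 4275 = 4275.00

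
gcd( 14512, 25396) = 3628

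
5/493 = 5/493 = 0.01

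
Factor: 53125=5^5*17^1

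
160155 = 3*53385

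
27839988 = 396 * 70303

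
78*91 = 7098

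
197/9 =21+8/9= 21.89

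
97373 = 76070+21303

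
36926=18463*2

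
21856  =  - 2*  ( - 10928)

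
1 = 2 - 1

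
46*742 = 34132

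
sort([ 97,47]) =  [ 47, 97 ] 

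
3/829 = 3/829 = 0.00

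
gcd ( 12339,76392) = 9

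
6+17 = 23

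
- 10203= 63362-73565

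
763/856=763/856=0.89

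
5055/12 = 1685/4 = 421.25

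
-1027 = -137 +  - 890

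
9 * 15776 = 141984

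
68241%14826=8937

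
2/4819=2/4819  =  0.00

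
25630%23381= 2249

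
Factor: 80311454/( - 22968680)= - 40155727/11484340 = -2^( -2)*5^(  -  1)*7^( - 1 )*1093^1*36739^1*82031^ (-1 ) 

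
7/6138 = 7/6138 = 0.00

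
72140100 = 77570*930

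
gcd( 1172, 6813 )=1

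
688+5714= 6402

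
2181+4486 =6667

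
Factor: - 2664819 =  - 3^4 * 167^1*197^1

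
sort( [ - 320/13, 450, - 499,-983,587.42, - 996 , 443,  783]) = [ - 996, - 983, - 499,  -  320/13,443, 450, 587.42,783]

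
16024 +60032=76056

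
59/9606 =59/9606 = 0.01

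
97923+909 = 98832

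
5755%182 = 113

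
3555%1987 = 1568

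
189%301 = 189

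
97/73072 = 97/73072 = 0.00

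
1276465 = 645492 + 630973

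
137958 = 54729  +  83229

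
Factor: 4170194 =2^1*7^3*6079^1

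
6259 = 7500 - 1241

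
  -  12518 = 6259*( -2)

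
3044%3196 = 3044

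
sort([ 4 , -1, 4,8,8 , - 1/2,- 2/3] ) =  [ - 1, - 2/3,  -  1/2, 4,4, 8, 8]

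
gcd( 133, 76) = 19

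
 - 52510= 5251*( - 10) 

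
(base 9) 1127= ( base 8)1503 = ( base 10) 835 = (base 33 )pa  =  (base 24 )1aj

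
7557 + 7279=14836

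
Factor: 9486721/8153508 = 2^ (  -  2 )*3^(-1 )*11^( - 1 )*19^( - 1)*823^1*3251^( - 1)*11527^1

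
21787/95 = 229 +32/95 =229.34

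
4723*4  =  18892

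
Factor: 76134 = 2^1 * 3^1*12689^1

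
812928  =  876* 928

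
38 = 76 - 38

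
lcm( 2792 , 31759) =254072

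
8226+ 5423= 13649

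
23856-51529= -27673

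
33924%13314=7296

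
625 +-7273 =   -  6648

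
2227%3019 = 2227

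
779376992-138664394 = 640712598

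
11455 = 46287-34832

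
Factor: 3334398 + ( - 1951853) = 1382545 = 5^1 * 67^1*4127^1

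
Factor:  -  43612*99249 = - 2^2*3^1*10903^1*33083^1 =- 4328447388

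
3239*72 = 233208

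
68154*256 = 17447424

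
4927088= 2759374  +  2167714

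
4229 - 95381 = -91152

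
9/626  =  9/626= 0.01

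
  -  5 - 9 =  - 14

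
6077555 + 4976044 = 11053599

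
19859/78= 254+47/78= 254.60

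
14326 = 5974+8352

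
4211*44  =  185284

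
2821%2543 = 278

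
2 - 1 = 1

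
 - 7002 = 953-7955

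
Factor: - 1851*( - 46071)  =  3^3*617^1*5119^1 = 85277421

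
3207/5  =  641 + 2/5 = 641.40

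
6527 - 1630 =4897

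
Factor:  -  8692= - 2^2*41^1*53^1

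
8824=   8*1103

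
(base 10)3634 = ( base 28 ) 4HM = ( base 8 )7062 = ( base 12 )212A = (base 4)320302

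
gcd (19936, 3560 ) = 712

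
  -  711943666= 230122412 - 942066078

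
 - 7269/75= - 97 + 2/25 =- 96.92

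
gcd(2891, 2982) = 7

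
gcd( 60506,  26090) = 2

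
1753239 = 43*40773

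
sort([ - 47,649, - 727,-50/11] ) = [ - 727, - 47 , - 50/11,  649 ] 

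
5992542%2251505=1489532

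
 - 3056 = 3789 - 6845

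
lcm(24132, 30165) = 120660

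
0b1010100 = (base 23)3f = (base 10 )84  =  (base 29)2q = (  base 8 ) 124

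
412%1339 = 412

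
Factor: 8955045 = 3^2*5^1*11^1*79^1*229^1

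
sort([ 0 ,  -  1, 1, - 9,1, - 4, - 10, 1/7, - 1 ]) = [-10, - 9,-4,-1, - 1, 0, 1/7, 1,  1 ] 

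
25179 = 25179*1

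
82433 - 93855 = -11422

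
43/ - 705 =  -  1 + 662/705 =- 0.06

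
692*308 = 213136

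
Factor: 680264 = 2^3*13^1*31^1*211^1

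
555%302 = 253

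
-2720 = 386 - 3106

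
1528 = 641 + 887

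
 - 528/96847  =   - 528/96847 = - 0.01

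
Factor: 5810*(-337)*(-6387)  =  12505554390 =2^1*3^1*5^1*7^1 * 83^1*337^1*2129^1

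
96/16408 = 12/2051 = 0.01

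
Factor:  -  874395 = -3^4*5^1*17^1*127^1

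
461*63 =29043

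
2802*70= 196140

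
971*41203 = 40008113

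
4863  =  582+4281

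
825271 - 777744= 47527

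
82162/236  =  348+ 17/118 = 348.14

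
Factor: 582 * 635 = 369570= 2^1*3^1*5^1*97^1*127^1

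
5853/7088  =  5853/7088 = 0.83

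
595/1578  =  595/1578 = 0.38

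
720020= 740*973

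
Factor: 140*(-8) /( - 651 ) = 2^5*3^ ( -1)*5^1*31^( - 1 )=160/93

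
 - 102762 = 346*( - 297 )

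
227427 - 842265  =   - 614838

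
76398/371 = 205 + 49/53 =205.92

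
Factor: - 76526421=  - 3^1*25508807^1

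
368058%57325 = 24108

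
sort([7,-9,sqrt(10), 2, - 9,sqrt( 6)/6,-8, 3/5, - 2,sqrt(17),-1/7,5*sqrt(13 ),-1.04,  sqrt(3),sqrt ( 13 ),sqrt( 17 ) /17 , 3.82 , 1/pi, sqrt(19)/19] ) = [- 9,-9, - 8, - 2 , - 1.04, - 1/7,sqrt( 19 ) /19,sqrt(17) /17, 1/pi, sqrt ( 6 )/6,3/5,sqrt(3),2,sqrt( 10 ),sqrt( 13 ),3.82 , sqrt( 17 ),7,  5 * sqrt(13) ] 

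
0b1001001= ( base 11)67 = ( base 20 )3D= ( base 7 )133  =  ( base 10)73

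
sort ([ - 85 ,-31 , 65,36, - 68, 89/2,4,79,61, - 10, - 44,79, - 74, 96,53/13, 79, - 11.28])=[ - 85, - 74, - 68 , - 44 , - 31, - 11.28,-10, 4,53/13, 36, 89/2,61,65,79, 79,  79, 96 ] 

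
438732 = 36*12187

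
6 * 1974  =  11844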